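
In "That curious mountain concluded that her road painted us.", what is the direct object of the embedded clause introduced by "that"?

us

"painted" heads the VP of the embedded clause introduced by "that", and "us" is its direct object.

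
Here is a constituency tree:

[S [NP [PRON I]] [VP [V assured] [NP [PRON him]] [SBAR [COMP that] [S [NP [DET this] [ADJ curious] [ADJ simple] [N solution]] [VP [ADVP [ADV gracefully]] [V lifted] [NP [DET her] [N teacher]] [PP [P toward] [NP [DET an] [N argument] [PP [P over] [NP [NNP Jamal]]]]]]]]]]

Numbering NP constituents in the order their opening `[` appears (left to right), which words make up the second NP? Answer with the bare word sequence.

him

In left-to-right order the NP constituents are "I"; "him"; "this curious simple solution"; "her teacher"; "an argument over Jamal"; "Jamal". Number 2 is "him".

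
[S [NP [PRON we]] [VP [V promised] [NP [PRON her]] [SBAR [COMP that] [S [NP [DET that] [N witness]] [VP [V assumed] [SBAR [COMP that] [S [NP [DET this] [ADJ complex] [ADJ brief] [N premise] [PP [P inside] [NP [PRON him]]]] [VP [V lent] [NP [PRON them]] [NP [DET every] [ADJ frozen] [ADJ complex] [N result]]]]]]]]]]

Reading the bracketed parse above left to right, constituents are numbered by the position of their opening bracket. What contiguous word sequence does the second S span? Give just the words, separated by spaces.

that witness assumed that this complex brief premise inside him lent them every frozen complex result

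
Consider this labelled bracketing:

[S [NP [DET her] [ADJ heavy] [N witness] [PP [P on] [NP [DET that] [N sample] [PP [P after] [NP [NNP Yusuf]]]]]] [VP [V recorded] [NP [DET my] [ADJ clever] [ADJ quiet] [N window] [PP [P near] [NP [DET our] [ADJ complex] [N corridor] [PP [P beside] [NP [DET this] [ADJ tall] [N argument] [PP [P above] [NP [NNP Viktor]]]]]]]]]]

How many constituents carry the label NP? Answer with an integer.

7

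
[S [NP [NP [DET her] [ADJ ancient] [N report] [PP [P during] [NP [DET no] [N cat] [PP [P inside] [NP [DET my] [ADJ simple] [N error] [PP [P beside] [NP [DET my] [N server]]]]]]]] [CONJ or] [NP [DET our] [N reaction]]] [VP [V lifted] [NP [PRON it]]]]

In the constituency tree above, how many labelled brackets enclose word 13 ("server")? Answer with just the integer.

Counting open brackets not yet closed at "server": [S [NP [NP [PP [NP [PP [NP [PP [NP [N = 10.

10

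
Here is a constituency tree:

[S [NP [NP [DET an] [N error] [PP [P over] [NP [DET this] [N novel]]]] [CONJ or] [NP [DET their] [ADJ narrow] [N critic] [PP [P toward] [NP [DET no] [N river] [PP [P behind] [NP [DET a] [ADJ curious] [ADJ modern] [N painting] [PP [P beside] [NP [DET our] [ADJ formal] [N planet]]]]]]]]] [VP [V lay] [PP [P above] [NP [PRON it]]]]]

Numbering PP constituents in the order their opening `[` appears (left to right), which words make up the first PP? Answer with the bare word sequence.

over this novel

Opening `[PP` markers occur at word positions 3, 10, 13, 18, 23; the first of these opens the constituent [PP over this novel].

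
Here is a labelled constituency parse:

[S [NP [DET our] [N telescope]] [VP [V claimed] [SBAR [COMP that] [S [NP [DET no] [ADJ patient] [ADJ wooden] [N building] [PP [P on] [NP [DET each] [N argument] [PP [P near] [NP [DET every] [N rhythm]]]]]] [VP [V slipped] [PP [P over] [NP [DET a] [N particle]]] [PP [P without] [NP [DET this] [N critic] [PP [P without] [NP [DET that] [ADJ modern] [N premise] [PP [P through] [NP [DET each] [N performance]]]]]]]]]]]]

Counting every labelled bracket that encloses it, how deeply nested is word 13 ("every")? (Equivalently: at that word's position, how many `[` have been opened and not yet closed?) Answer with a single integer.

10

The word sits inside DET, which is inside NP, inside PP, inside NP, inside PP, inside NP, inside S, inside SBAR, inside VP, inside S — 10 brackets in all.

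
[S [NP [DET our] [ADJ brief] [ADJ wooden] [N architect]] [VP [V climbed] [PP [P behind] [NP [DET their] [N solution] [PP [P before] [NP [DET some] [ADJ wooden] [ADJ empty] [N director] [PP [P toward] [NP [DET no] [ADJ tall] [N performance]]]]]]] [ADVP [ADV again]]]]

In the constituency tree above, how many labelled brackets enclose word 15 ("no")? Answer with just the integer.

9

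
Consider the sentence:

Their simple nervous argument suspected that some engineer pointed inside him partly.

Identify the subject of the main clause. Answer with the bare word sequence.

their simple nervous argument

"their simple nervous argument" is the NP that combines with the VP headed by "suspected" to form the main clause — the subject.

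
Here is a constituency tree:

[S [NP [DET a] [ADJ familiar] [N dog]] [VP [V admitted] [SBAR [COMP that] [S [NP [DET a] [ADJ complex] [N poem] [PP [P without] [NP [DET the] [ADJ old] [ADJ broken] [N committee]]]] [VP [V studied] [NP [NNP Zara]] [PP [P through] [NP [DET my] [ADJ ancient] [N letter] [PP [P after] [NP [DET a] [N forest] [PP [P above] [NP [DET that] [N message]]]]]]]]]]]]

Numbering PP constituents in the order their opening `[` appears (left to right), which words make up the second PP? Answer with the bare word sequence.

Opening `[PP` markers occur at word positions 9, 16, 20, 23; the second of these opens the constituent [PP through my ancient letter after a forest above that message].

through my ancient letter after a forest above that message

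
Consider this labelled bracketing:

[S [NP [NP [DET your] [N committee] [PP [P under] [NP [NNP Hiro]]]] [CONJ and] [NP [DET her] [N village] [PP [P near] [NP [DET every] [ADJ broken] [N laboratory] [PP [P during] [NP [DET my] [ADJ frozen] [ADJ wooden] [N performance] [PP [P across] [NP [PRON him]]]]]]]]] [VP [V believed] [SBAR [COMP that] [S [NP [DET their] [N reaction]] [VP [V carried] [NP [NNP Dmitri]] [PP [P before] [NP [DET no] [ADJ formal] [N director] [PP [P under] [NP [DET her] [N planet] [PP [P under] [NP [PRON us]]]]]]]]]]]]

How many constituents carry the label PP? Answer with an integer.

7

The PP constituents are: [PP under Hiro]; [PP near every broken laboratory during my frozen wooden performance across him]; [PP during my frozen wooden performance across him]; [PP across him]; [PP before no formal director under her planet under us]; [PP under her planet under us] …. Total: 7.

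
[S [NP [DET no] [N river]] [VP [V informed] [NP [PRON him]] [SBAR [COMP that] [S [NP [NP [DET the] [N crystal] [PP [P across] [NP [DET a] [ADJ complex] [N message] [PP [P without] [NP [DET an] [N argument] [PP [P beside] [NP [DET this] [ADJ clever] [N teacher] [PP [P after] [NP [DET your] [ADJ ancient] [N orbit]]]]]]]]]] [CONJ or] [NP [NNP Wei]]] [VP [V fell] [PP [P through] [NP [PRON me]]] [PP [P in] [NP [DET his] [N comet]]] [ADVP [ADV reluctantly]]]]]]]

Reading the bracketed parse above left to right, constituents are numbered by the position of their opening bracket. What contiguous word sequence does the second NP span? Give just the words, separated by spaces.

In left-to-right order the NP constituents are "no river"; "him"; "the crystal across a complex message without an argument beside this clever teacher after your ancient orbit or Wei"; "the crystal across a complex message without an argument beside this clever teacher after your ancient orbit"; "a complex message without an argument beside this clever teacher after your ancient orbit"; "an argument beside this clever teacher after your ancient orbit"; "this clever teacher after your ancient orbit"; "your ancient orbit"; "Wei"; "me"; "his comet". Number 2 is "him".

him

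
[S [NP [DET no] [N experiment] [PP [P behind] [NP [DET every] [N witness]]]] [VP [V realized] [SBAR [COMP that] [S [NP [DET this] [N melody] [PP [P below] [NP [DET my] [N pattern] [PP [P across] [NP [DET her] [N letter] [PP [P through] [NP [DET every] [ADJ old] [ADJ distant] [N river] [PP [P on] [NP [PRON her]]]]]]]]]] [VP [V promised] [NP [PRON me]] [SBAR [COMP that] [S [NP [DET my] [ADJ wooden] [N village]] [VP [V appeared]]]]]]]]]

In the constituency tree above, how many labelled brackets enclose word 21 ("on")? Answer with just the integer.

13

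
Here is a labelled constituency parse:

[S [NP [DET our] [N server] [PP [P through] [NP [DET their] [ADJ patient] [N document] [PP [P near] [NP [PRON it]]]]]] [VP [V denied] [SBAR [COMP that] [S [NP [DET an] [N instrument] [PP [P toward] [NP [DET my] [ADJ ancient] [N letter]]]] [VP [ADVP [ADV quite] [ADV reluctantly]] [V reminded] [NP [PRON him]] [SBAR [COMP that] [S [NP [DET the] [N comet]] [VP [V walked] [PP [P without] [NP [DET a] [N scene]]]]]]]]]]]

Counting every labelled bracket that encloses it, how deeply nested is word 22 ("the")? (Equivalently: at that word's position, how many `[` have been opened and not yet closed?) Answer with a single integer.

9

Counting open brackets not yet closed at "the": [S [VP [SBAR [S [VP [SBAR [S [NP [DET = 9.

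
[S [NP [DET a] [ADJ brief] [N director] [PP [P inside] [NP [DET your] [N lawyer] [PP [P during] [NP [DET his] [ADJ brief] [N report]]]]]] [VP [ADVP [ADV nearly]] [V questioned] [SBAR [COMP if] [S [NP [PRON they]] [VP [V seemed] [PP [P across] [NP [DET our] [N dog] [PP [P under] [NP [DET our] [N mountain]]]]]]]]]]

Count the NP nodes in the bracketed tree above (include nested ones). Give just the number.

6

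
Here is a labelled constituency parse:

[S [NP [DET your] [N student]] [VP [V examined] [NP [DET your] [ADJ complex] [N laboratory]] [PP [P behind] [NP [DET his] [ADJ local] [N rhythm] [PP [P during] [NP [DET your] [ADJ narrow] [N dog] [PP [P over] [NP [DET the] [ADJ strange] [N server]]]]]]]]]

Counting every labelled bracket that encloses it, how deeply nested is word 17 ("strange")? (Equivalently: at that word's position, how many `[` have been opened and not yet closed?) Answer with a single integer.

9

The word sits inside ADJ, which is inside NP, inside PP, inside NP, inside PP, inside NP, inside PP, inside VP, inside S — 9 brackets in all.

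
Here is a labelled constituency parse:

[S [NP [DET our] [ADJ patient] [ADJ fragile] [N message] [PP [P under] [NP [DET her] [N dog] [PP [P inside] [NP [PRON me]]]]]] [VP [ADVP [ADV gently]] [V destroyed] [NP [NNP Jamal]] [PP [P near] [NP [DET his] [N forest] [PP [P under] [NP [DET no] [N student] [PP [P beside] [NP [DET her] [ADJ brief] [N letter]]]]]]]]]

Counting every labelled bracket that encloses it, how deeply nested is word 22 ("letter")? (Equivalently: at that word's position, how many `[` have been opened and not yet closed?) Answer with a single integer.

The word sits inside N, which is inside NP, inside PP, inside NP, inside PP, inside NP, inside PP, inside VP, inside S — 9 brackets in all.

9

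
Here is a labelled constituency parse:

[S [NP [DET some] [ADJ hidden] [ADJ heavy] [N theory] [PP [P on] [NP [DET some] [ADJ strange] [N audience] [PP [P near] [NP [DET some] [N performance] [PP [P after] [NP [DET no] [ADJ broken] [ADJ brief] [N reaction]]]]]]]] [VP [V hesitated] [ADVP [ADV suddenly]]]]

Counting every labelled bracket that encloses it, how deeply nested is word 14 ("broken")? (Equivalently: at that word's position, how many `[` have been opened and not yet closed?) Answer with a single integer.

9

The word sits inside ADJ, which is inside NP, inside PP, inside NP, inside PP, inside NP, inside PP, inside NP, inside S — 9 brackets in all.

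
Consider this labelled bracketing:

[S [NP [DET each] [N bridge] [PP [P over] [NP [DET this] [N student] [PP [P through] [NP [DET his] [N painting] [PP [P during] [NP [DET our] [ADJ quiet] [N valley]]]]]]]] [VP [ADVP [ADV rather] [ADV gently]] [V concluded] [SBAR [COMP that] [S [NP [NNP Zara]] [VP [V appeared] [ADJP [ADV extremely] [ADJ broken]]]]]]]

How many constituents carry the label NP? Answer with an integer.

5

The NP constituents are: [NP each bridge over this student through his painting during our quiet valley]; [NP this student through his painting during our quiet valley]; [NP his painting during our quiet valley]; [NP our quiet valley]; [NP Zara]. Total: 5.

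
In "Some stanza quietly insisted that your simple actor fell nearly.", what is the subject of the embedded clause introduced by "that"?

your simple actor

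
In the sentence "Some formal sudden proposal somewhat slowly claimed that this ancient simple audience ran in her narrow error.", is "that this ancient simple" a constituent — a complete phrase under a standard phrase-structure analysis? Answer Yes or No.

No

The smallest constituent containing the whole sequence is the subordinate clause [SBAR that this ancient simple audience ran in her narrow error], but the sequence is only part of it — it straddles the boundary between complementizer "that" and clause "this ancient simple audience ran in her narrow error".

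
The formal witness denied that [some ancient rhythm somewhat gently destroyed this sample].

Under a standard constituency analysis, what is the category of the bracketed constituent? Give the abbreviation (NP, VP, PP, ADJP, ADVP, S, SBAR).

The span is built around the head "destroyed" — a clause (S).

S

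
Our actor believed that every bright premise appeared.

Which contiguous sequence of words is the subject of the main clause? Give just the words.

our actor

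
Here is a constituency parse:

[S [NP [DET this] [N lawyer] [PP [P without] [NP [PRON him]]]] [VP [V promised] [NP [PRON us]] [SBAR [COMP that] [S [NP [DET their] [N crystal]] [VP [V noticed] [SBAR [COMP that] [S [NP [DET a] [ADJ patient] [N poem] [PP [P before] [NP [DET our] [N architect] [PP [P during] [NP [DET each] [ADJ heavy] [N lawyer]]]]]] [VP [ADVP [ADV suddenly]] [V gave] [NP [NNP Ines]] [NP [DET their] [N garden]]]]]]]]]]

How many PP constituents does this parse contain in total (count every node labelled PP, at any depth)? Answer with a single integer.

Scanning left to right, an opening `[PP` appears at word positions 3, 15, 18 — 3 in total.

3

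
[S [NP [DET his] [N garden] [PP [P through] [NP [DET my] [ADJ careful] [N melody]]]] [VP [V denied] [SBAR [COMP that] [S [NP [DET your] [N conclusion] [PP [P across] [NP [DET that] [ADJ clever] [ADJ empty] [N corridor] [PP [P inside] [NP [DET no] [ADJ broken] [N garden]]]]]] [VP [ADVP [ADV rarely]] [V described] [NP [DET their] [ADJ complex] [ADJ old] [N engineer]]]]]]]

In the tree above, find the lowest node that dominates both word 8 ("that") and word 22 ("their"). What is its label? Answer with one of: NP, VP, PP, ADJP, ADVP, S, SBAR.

Word 8 lies under S → VP → SBAR → COMP; word 22 lies under S → VP → SBAR → S → VP → NP → DET. The lowest shared node is the SBAR.

SBAR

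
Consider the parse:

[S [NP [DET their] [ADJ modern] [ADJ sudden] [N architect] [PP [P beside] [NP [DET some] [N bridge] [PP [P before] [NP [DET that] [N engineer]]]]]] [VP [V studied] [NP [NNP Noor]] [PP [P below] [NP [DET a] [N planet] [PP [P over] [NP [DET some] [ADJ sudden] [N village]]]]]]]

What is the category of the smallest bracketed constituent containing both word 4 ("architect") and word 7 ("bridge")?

NP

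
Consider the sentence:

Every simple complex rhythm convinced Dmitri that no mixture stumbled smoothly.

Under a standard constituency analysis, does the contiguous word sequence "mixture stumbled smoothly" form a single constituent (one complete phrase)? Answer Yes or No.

No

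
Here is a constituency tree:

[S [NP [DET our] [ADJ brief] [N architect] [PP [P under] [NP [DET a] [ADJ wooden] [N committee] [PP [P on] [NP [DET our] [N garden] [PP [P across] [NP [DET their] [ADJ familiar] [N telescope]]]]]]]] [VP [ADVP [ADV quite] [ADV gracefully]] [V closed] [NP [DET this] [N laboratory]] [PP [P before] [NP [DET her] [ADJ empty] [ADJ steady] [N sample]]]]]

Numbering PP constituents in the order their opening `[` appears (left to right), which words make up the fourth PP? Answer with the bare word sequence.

before her empty steady sample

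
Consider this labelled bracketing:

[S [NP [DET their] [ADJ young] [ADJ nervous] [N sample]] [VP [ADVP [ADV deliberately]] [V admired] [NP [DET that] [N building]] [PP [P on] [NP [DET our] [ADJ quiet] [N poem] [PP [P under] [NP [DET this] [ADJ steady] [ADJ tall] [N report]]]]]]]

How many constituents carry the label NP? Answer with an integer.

4

Scanning left to right, an opening `[NP` appears at word positions 1, 7, 10, 14 — 4 in total.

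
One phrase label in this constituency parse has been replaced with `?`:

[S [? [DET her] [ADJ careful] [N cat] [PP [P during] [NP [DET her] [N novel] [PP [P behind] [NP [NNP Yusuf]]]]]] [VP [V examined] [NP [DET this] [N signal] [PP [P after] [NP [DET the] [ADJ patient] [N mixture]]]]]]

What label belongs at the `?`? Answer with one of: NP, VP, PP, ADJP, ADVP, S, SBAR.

Looking at what the `?` directly dominates — DET 'her', ADJ 'careful', N 'cat', PP — this is a noun phrase (NP).

NP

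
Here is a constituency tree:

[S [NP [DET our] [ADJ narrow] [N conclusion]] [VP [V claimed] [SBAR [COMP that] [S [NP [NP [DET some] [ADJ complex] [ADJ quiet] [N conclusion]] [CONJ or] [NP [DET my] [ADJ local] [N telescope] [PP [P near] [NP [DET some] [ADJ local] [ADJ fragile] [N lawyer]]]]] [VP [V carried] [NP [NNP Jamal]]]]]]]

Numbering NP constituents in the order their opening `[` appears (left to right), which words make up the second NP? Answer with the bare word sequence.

some complex quiet conclusion or my local telescope near some local fragile lawyer

The NP opening brackets appear, in order, over: "our narrow conclusion"; "some complex quiet conclusion or my local telescope near some local fragile lawyer"; "some complex quiet conclusion"; "my local telescope near some local fragile lawyer"; "some local fragile lawyer"; "Jamal". The second one spans "some complex quiet conclusion or my local telescope near some local fragile lawyer".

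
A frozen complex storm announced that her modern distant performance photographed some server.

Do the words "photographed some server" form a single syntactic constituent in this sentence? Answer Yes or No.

Yes

These words form the whole verb phrase headed by "photographed", so yes — one constituent.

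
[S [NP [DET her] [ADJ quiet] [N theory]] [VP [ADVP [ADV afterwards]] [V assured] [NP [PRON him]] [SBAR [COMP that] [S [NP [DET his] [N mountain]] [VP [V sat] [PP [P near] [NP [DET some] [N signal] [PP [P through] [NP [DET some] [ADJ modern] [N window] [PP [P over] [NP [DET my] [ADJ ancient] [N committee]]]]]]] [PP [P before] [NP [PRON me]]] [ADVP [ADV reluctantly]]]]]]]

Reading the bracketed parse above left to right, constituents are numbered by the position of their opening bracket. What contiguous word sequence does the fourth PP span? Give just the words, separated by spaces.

The PP opening brackets appear, in order, over: "near some signal through some modern window over my ancient committee"; "through some modern window over my ancient committee"; "over my ancient committee"; "before me". The fourth one spans "before me".

before me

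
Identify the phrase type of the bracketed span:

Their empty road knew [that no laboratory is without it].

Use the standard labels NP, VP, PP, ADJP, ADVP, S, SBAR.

SBAR

"that" is the head of the bracketed span, so the span is a subordinate clause: SBAR.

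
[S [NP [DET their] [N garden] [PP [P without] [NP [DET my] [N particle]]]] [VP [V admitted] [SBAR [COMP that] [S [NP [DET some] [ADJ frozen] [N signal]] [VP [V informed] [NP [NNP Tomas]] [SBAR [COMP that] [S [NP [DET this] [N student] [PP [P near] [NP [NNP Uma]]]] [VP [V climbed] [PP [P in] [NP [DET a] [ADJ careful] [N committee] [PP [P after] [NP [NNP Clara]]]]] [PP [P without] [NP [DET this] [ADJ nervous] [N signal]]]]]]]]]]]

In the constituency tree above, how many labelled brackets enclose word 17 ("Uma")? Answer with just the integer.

11

Counting open brackets not yet closed at "Uma": [S [VP [SBAR [S [VP [SBAR [S [NP [PP [NP [NNP = 11.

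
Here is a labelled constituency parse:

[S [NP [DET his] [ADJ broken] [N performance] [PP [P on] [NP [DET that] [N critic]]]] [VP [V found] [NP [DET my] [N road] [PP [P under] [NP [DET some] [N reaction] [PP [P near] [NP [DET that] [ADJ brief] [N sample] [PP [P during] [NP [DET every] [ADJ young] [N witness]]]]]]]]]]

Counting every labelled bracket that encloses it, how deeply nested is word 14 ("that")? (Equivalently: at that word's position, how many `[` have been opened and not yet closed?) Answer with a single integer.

8

Counting open brackets not yet closed at "that": [S [VP [NP [PP [NP [PP [NP [DET = 8.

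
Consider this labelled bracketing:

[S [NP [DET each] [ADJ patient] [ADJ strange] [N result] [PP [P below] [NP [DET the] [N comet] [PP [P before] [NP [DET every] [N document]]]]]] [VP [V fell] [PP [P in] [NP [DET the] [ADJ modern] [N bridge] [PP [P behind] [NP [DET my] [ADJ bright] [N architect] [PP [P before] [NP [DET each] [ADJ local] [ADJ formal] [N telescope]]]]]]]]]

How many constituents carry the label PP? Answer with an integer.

5

The PP constituents are: [PP below the comet before every document]; [PP before every document]; [PP in the modern bridge behind my bright architect before each local formal telescope]; [PP behind my bright architect before each local formal telescope]; [PP before each local formal telescope]. Total: 5.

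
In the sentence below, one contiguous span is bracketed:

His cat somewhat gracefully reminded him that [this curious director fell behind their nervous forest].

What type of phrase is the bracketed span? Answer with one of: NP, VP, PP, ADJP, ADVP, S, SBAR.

S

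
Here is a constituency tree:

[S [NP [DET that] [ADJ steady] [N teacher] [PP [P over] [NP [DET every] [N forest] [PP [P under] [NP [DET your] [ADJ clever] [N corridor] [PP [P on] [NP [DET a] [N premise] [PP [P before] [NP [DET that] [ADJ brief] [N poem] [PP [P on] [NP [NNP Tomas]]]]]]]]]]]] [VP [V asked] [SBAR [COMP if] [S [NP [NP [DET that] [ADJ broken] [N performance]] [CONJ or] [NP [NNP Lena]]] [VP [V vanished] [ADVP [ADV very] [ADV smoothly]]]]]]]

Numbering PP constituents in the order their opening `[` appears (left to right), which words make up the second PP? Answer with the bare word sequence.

The PP opening brackets appear, in order, over: "over every forest under your clever corridor on a premise before that brief poem on Tomas"; "under your clever corridor on a premise before that brief poem on Tomas"; "on a premise before that brief poem on Tomas"; "before that brief poem on Tomas"; "on Tomas". The second one spans "under your clever corridor on a premise before that brief poem on Tomas".

under your clever corridor on a premise before that brief poem on Tomas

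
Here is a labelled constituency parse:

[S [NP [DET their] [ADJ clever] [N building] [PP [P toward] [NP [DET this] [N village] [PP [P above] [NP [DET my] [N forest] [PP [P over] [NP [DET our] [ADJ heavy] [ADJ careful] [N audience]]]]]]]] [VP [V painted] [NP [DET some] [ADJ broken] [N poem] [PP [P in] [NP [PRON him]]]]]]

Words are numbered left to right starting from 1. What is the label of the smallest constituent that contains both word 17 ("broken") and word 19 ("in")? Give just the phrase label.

NP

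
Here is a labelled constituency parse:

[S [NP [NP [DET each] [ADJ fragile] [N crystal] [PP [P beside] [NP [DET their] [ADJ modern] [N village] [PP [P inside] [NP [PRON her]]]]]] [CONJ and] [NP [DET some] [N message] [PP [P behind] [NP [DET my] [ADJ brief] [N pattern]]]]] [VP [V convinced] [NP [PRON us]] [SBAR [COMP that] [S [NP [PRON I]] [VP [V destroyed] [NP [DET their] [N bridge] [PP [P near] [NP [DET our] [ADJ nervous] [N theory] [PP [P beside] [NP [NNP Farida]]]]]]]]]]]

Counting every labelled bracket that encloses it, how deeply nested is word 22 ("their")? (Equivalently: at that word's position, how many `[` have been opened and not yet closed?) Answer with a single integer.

7

Counting open brackets not yet closed at "their": [S [VP [SBAR [S [VP [NP [DET = 7.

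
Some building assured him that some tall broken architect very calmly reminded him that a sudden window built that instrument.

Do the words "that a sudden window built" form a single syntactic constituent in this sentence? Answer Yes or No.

The sequence begins inside the complementizer "that" and ends inside the clause "a sudden window built that instrument"; it crosses a phrase boundary, so no single node in the tree spans exactly those words.

No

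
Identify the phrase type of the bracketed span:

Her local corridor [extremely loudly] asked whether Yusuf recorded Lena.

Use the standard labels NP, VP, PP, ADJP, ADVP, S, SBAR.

The bracketed span "extremely loudly" is headed by "loudly", making it an adverb phrase (ADVP).

ADVP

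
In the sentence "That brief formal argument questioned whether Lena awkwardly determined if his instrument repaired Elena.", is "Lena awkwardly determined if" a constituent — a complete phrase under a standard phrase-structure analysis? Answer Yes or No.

No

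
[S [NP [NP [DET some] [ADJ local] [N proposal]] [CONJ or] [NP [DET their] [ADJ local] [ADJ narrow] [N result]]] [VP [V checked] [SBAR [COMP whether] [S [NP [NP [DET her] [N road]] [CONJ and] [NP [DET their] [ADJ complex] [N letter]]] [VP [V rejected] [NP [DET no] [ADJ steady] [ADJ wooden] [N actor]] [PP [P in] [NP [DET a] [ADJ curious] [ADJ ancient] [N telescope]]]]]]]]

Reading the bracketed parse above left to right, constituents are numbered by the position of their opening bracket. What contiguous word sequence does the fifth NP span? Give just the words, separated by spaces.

her road

In left-to-right order the NP constituents are "some local proposal or their local narrow result"; "some local proposal"; "their local narrow result"; "her road and their complex letter"; "her road"; "their complex letter"; "no steady wooden actor"; "a curious ancient telescope". Number 5 is "her road".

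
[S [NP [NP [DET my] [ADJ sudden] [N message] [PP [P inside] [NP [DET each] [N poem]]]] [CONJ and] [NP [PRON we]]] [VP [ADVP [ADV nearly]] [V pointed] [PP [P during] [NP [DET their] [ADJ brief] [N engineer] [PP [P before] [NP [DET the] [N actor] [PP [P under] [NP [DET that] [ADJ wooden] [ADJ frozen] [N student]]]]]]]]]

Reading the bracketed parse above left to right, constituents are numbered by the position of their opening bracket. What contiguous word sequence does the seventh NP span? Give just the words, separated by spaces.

that wooden frozen student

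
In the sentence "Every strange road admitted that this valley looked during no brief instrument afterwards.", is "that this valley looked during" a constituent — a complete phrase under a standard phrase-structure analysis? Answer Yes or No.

No

The sequence begins inside the complementizer "that" and ends inside the clause "this valley looked during no brief instrument afterwards"; it crosses a phrase boundary, so no single node in the tree spans exactly those words.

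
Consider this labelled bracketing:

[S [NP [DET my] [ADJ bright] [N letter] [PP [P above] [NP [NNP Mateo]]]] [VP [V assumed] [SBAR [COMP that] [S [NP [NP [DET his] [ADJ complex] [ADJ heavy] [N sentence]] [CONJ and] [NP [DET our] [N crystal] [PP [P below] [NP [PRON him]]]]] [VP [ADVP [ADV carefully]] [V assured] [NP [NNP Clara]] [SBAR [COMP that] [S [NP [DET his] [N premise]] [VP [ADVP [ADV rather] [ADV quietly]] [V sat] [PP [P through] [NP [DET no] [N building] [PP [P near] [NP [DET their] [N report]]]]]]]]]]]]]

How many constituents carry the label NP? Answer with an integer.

10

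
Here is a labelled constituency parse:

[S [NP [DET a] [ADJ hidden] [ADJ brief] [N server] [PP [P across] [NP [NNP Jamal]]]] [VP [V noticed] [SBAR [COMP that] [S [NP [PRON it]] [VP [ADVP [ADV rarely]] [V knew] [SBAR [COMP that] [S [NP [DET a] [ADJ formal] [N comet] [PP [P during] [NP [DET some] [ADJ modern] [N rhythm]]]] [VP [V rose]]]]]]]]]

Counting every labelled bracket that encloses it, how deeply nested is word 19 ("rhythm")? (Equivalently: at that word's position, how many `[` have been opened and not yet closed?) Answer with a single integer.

11

Path from the root down to the word: S → VP → SBAR → S → VP → SBAR → S → NP → PP → NP → N. That is 11 enclosing brackets.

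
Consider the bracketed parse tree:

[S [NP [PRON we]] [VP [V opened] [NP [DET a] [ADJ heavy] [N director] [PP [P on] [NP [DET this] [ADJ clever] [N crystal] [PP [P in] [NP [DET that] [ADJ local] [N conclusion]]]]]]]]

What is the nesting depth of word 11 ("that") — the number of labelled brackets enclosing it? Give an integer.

8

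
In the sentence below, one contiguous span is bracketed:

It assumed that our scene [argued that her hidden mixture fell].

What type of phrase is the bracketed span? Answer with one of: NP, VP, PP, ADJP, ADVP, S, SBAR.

VP

The bracketed span "argued that her hidden mixture fell" is headed by "argued", making it a verb phrase (VP).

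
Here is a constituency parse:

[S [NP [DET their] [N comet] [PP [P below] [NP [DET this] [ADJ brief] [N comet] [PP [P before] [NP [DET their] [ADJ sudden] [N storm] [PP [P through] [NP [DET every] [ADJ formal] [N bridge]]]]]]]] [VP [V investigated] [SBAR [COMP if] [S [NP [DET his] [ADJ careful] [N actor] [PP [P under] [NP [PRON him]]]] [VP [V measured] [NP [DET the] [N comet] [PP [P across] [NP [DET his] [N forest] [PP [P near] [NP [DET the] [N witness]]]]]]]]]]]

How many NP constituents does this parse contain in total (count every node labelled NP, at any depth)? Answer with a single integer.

9

Listing each NP by its span: [NP their comet below this brief comet before their sudden storm through every formal bridge]; [NP this brief comet before their sudden storm through every formal bridge]; [NP their sudden storm through every formal bridge]; [NP every formal bridge]; [NP his careful actor under him]; [NP him] … — that makes 9.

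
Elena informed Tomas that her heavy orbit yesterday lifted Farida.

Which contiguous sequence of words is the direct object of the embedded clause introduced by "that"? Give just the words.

Farida

Within the embedded clause introduced by "that", the direct object of "lifted" is "Farida".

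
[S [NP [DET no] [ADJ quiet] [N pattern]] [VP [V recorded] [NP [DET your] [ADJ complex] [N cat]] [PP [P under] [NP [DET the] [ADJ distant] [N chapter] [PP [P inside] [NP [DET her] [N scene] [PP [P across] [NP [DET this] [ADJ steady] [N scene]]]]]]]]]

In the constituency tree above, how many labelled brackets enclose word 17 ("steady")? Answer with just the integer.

9

Counting open brackets not yet closed at "steady": [S [VP [PP [NP [PP [NP [PP [NP [ADJ = 9.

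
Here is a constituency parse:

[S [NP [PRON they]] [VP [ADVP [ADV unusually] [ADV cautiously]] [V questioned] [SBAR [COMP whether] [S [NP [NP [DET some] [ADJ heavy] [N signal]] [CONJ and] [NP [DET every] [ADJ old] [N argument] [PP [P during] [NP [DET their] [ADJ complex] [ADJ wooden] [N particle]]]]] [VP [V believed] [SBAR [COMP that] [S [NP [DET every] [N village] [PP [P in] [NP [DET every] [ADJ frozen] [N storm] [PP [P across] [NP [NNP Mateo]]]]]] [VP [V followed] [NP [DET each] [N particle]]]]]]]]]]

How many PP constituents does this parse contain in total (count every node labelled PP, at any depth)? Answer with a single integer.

3

Listing each PP by its span: [PP during their complex wooden particle]; [PP in every frozen storm across Mateo]; [PP across Mateo] — that makes 3.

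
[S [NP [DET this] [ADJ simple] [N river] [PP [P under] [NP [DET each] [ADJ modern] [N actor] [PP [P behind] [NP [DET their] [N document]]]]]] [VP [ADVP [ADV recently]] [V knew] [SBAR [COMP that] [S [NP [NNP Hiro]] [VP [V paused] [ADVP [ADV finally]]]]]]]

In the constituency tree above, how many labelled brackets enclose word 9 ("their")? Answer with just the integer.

The word sits inside DET, which is inside NP, inside PP, inside NP, inside PP, inside NP, inside S — 7 brackets in all.

7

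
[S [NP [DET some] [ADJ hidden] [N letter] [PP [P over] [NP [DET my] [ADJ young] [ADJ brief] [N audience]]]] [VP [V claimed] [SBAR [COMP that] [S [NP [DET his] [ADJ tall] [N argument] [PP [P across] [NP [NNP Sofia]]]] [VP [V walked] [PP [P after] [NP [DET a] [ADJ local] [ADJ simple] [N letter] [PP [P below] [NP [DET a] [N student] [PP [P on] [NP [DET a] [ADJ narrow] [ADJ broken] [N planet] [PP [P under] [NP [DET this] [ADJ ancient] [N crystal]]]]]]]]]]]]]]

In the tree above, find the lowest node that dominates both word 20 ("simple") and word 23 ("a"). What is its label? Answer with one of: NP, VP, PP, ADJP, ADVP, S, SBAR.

NP

Both words fall inside [NP a local simple letter below a student on a narrow broken planet under this ancient crystal] (words 18–33), and no smaller constituent contains them both. Label: NP.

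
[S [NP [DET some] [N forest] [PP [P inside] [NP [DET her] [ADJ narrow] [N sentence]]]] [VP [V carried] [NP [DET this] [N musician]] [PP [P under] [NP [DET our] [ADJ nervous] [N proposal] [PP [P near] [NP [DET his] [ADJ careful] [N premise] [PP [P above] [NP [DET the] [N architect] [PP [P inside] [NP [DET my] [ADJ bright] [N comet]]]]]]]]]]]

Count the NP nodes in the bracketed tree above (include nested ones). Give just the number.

7

Scanning left to right, an opening `[NP` appears at word positions 1, 4, 8, 11, 15, 19, 22 — 7 in total.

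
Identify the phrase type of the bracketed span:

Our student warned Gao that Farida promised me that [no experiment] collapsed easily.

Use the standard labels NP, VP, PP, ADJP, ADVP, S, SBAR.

NP

The bracketed span "no experiment" is headed by "experiment", making it a noun phrase (NP).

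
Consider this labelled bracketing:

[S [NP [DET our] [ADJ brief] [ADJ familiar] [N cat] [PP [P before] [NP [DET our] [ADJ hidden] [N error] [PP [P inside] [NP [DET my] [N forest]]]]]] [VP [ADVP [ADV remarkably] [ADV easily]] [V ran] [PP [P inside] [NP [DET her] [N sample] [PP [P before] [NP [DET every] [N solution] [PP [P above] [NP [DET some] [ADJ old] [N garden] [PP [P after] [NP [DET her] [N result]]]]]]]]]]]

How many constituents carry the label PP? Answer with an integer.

The PP constituents are: [PP before our hidden error inside my forest]; [PP inside my forest]; [PP inside her sample before every solution above some old garden after her result]; [PP before every solution above some old garden after her result]; [PP above some old garden after her result]; [PP after her result]. Total: 6.

6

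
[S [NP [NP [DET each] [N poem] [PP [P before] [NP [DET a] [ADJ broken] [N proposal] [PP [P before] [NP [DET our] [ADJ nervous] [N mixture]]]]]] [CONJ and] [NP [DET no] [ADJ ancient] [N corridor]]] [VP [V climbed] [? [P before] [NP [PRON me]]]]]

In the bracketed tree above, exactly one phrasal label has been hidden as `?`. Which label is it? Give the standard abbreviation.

A constituent whose immediate children are P 'before', NP is a prepositional phrase: PP.

PP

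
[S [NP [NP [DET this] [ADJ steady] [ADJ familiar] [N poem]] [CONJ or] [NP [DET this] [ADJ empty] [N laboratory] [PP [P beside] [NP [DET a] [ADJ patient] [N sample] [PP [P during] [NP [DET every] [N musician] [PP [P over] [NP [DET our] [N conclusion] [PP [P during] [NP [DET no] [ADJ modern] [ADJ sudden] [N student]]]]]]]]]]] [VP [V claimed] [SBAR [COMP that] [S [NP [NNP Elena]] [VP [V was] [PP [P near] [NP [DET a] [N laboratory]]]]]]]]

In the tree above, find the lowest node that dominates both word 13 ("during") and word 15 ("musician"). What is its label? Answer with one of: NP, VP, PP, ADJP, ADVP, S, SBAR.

PP

The smallest bracket enclosing both words is [PP during every musician over our conclusion during no modern sudden student], so the label is PP.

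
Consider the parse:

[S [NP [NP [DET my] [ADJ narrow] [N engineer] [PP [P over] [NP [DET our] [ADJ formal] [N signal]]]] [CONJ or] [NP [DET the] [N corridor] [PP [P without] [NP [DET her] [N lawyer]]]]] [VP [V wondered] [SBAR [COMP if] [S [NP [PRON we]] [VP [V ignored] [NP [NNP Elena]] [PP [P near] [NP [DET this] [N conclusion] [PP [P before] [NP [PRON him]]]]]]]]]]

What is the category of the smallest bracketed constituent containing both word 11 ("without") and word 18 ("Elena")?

S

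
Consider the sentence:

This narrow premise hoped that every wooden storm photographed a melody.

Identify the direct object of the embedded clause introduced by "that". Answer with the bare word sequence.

a melody

"photographed" heads the VP of the embedded clause introduced by "that", and "a melody" is its direct object.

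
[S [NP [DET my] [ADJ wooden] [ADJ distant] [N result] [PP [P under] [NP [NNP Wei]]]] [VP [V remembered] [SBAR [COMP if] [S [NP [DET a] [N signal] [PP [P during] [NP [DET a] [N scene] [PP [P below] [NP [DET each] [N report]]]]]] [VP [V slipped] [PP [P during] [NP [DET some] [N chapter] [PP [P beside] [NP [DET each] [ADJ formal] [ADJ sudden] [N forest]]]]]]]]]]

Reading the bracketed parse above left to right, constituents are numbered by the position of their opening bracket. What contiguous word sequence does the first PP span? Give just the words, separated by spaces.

The PP opening brackets appear, in order, over: "under Wei"; "during a scene below each report"; "below each report"; "during some chapter beside each formal sudden forest"; "beside each formal sudden forest". The first one spans "under Wei".

under Wei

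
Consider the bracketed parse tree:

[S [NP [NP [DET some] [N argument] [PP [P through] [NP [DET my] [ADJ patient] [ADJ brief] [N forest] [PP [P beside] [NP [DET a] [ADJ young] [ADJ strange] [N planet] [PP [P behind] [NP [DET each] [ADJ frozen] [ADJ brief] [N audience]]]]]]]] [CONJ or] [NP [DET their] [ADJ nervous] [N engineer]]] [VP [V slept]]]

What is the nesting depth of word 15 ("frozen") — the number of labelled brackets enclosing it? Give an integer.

10

Counting open brackets not yet closed at "frozen": [S [NP [NP [PP [NP [PP [NP [PP [NP [ADJ = 10.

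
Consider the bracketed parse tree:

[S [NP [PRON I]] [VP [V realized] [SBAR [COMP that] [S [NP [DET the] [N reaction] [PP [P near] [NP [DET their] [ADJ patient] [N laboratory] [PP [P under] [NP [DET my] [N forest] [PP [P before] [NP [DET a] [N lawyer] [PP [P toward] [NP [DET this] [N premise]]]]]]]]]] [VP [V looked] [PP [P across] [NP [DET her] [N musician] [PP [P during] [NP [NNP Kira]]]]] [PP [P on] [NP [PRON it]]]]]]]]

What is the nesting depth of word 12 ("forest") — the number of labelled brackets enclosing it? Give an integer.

10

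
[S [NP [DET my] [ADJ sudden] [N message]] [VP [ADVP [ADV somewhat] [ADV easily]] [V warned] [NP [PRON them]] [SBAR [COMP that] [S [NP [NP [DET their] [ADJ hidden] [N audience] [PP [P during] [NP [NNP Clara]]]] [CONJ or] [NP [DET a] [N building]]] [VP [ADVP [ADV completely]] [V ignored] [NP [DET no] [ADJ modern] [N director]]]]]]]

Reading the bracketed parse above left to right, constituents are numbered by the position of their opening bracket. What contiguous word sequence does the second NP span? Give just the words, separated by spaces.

them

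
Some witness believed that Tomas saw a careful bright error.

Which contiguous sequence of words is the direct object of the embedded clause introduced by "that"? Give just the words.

The verb of the embedded clause introduced by "that" is "saw"; its direct object is the NP "a careful bright error".

a careful bright error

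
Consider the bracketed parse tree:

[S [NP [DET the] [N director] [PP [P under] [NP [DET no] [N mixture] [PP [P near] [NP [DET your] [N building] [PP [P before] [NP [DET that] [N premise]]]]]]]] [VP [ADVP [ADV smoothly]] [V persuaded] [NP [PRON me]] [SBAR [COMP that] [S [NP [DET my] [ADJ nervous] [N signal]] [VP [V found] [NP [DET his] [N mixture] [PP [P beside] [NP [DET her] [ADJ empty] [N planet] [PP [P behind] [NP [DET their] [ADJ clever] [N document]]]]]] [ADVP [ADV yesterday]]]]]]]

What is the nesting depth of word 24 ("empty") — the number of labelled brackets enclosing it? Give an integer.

Counting open brackets not yet closed at "empty": [S [VP [SBAR [S [VP [NP [PP [NP [ADJ = 9.

9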